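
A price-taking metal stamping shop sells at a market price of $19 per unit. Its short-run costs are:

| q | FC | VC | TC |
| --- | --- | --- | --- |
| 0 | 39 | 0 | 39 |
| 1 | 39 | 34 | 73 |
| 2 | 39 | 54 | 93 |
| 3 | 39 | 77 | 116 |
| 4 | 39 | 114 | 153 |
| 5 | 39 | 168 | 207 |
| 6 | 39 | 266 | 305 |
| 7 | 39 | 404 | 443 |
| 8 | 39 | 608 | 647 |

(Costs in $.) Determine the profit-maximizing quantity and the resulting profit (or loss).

q = 0 (shut down); profit = -$39

Tabulate TR − TC: q=0: -39; q=1: -54; q=2: -55; q=3: -59; q=4: -77; q=5: -112; q=6: -191; q=7: -310; q=8: -495.
Profit is highest at q = 0. Equivalently, the lowest AVC in the table is 77/3 ≈ $25.67 at q = 3, and P = $19 falls below it — price never covers variable cost, so the firm shuts down and loses only its fixed cost.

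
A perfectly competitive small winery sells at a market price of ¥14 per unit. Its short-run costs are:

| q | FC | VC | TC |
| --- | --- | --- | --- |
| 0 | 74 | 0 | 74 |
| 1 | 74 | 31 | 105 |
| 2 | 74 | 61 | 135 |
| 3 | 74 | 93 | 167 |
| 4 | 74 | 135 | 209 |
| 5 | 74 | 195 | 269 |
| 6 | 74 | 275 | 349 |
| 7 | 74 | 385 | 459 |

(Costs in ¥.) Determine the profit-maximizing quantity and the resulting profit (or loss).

Profit at each row (π = 14q − TC): q=0: -74; q=1: -91; q=2: -107; q=3: -125; q=4: -153; q=5: -199; q=6: -265; q=7: -361.
Profit is highest at q = 0. Equivalently, the lowest AVC in the table is 61/2 ≈ ¥30.50 at q = 2, and P = ¥14 falls below it — price never covers variable cost, so the firm shuts down and loses only its fixed cost.

q = 0 (shut down); profit = -¥74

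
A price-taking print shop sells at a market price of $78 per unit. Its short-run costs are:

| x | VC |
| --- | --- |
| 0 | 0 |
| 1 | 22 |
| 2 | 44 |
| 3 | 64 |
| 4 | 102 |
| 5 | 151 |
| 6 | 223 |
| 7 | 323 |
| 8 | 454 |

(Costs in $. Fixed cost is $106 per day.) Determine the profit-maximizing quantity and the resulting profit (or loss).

Tabulate TR − TC: x=0: -106; x=1: -50; x=2: 6; x=3: 64; x=4: 104; x=5: 133; x=6: 139; x=7: 117; x=8: 64.
Profit is maximized at x = 6. AVC there is 223/6 = $37.17 ≤ P, so producing beats shutting down (which would give -$106).

x = 6; profit = $139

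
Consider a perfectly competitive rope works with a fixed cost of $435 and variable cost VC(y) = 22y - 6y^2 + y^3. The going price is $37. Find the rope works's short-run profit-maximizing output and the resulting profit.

AVC = 22 - 6y + y^2; min AVC = $13 at y = 3. Since P = $37 ≥ min AVC, the firm produces.
MC = 22 - 12y + 3y^2. Setting P = MC and taking the root on the rising branch gives y* = 5.
TR = 37·5 = 185. TC = 435 + 85 = 520. Profit = 185 − 520 = -$335.
That loss of $335 beats the $435 the firm would lose by shutting down; producing recovers $100 of fixed cost.

Profit = -$335 at y = 5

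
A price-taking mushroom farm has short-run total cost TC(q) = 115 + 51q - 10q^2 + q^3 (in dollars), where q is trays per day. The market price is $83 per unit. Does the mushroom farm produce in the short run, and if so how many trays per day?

Strip out fixed cost: VC = 51q - 10q^2 + q^3. Then AVC = 51 - 10q + q^2 and MC = 51 - 20q + 3q^2.
AVC hits its minimum where MC = AVC, at q = 5, giving min AVC = 51 - 10·5 + 5^2 = $26.
Since P = $83 ≥ min AVC = $26, price covers variable cost and the firm should produce.
Set P = MC: 83 = 51 - 20q + 3q^2 → -32 - 20q + 3q^2 = 0. The roots are q = -4/3 and q = 8; the profit-maximizing output is on the rising part of MC, so q* = 8.
Check: AVC at q = 8 is $35 ≤ P, so revenue covers variable cost.
Profit = P·q − TC = 83·8 − 395 = $269.

Produce at q = 8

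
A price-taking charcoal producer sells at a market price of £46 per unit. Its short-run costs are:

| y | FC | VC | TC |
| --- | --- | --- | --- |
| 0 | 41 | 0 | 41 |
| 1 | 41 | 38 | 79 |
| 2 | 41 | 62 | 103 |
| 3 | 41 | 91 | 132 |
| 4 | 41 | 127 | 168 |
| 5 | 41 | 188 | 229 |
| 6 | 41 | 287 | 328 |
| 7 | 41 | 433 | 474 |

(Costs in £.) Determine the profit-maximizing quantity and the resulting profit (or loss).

Compute π = P·y − TC at each output: y=0: -41; y=1: -33; y=2: -11; y=3: 6; y=4: 16; y=5: 1; y=6: -52; y=7: -152.
Profit is maximized at y = 4. AVC there is 127/4 = £31.75 ≤ P, so producing beats shutting down (which would give -£41).

y = 4; profit = £16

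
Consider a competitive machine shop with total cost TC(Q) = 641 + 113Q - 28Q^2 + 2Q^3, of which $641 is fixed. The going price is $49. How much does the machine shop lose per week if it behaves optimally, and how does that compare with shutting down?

AVC = 113 - 28Q + 2Q^2 has its minimum $15 at Q = 7; price $49 clears that bar, so the firm operates.
With MC = 113 - 56Q + 6Q^2, P = MC on the upward-sloping part at Q* = 8.
TR = 49·8 = 392. TC = 641 + 136 = 777. Profit = 392 − 777 = -$385.
That loss of $385 beats the $641 the firm would lose by shutting down; producing recovers $256 of fixed cost.

Profit = -$385 at Q = 8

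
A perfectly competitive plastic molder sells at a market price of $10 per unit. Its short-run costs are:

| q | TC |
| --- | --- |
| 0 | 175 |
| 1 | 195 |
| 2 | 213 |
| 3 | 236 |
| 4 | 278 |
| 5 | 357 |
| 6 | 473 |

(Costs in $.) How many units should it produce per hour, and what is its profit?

Profit at each row (π = 10q − TC): q=0: -175; q=1: -185; q=2: -193; q=3: -206; q=4: -238; q=5: -307; q=6: -413.
Profit is highest at q = 0. Equivalently, the lowest AVC in the table is 38/2 ≈ $19 at q = 2, and P = $10 falls below it — price never covers variable cost, so the firm shuts down and loses only its fixed cost.

q = 0 (shut down); profit = -$175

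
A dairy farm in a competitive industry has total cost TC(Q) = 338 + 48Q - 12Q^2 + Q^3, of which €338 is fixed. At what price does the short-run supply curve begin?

The shutdown price is the minimum of AVC. VC = 48Q - 12Q^2 + Q^3, so AVC = 48 - 12Q + Q^2.
At the minimum of AVC, MC = AVC. MC = 48 - 24Q + 3Q^2; setting MC = AVC gives 2Q^2 - 12Q = 0, so Q = 6. min AVC = 12.
For P < €12 the firm produces nothing.

€12 per unit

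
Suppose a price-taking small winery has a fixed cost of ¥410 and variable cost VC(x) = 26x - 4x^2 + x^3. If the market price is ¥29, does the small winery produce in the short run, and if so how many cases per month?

From TC, MC = TC'(x) = 26 - 8x + 3x^2 and AVC = VC/x = 26 - 4x + x^2.
AVC hits its minimum where MC = AVC, at x = 2, giving min AVC = 26 - 4·2 + 2^2 = ¥22.
P = ¥29 exceeds min AVC = ¥22, so the firm stays open.
Set P = MC: 29 = 26 - 8x + 3x^2 → -3 - 8x + 3x^2 = 0. The roots are x = -1/3 and x = 3; the profit-maximizing output is on the rising part of MC, so x* = 3.
Check: AVC at x = 3 is ¥23 ≤ P, so revenue covers variable cost.
Profit = P·x − TC = 29·3 − 479 = -¥392, a loss, but smaller than the ¥410 fixed cost the firm would lose by shutting down.

Produce at x = 3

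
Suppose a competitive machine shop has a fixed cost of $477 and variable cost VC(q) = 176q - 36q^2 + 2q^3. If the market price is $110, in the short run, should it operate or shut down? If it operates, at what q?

Strip out fixed cost: VC = 176q - 36q^2 + 2q^3. Then AVC = 176 - 36q + 2q^2 and MC = 176 - 72q + 6q^2.
AVC hits its minimum where MC = AVC, at q = 9, giving min AVC = 176 - 36·9 + 2·9^2 = $14.
Because $110 ≥ $14, revenue can cover variable cost; the firm operates.
P = MC gives 66 - 72q + 6q^2 = 0, with roots 1 and 11. Take the larger (rising MC): q* = 11.
Check: AVC at q = 11 is $22 ≤ P, so revenue covers variable cost.
Profit = P·q − TC = 110·11 − 719 = $491.

Produce at q = 11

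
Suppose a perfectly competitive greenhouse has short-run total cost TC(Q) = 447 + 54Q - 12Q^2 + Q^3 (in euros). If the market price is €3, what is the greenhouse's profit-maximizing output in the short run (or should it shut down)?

From TC, MC = TC'(Q) = 54 - 24Q + 3Q^2 and AVC = VC/Q = 54 - 12Q + Q^2.
AVC is minimized where dAVC/dQ = -12 + 2Q = 0, at Q = 6; min AVC = 54 - 12·6 + 6^2 = €18.
Since P = €3 < min AVC = €18, price fails to cover variable cost at any output.
Shutting down limits the loss to fixed cost, €447.

Shut down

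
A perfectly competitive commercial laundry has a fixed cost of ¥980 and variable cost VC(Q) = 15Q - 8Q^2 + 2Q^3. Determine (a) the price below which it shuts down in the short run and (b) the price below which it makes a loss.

Shutdown price = ¥7; break-even price = ¥197

AVC = 15 - 8Q + 2Q^2; minimized at Q = 2, giving min AVC = ¥7. That is the shutdown price.
ATC = 980/Q + 15 - 8Q + 2Q^2. Setting dATC/dQ = −980/Q^2 − 8 + 4Q = 0 gives Q = 7 (since 4·7^3 − 8·7^2 = 980).
min ATC = 980/7 + 15 − 8·7 + 2·7^2 = ¥197. That is the break-even price.
Between these two prices the firm operates at a loss; above ¥197 it earns a profit.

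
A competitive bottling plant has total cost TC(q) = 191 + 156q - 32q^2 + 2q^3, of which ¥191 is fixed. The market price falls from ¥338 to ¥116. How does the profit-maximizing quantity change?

AVC = 156 - 32q + 2q^2, minimized at q = 8 where min AVC = ¥28. MC = 156 - 64q + 6q^2.
At P = ¥338 ≥ min AVC, set P = MC on the rising branch: q = 13.
At P = ¥116 ≥ min AVC, set P = MC: q = 10. The firm stays open but cuts output.

Output falls from 13 to 10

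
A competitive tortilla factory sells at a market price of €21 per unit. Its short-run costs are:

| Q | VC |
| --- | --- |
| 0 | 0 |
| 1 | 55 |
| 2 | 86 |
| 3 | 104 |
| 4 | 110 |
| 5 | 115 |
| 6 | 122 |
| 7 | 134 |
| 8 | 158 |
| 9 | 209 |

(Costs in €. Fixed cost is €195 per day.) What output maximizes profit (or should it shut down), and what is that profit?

Q = 7; profit = -€182

Tabulate TR − TC: Q=0: -195; Q=1: -229; Q=2: -239; Q=3: -236; Q=4: -221; Q=5: -205; Q=6: -191; Q=7: -182; Q=8: -185; Q=9: -215.
Profit is maximized at Q = 7. AVC there is 134/7 = €19.14 ≤ P, so producing beats shutting down (which would give -€195).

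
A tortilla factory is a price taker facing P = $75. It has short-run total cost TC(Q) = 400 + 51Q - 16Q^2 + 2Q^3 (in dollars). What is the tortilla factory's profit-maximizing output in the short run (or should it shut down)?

Produce at Q = 6

Strip out fixed cost: VC = 51Q - 16Q^2 + 2Q^3. Then AVC = 51 - 16Q + 2Q^2 and MC = 51 - 32Q + 6Q^2.
The AVC parabola has its vertex at Q = 16/4 = 4, where AVC = 51 - 16·4 + 2·4^2 = $19.
Because $75 ≥ $19, revenue can cover variable cost; the firm operates.
P = MC gives -24 - 32Q + 6Q^2 = 0, with roots -2/3 and 6. Take the larger (rising MC): Q* = 6.
Check: AVC at Q = 6 is $27 ≤ P, so revenue covers variable cost.
Profit = P·Q − TC = 75·6 − 562 = -$112, a loss, but smaller than the $400 fixed cost the firm would lose by shutting down.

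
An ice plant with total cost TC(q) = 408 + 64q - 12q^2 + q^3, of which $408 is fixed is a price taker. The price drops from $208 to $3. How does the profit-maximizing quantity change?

Output falls from 12 to 0 (the firm shuts down)

MC = 64 - 24q + 3q^2; the shutdown threshold is min AVC = $28 (at q = 6).
At P = $208 ≥ min AVC, set P = MC on the rising branch: q = 12.
At P = $3 < min AVC = $28, price no longer covers variable cost at any output, so the firm shuts down: q = 0.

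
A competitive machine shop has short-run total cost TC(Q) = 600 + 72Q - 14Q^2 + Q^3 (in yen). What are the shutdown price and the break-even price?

Shutdown price = ¥23; break-even price = ¥92

AVC = 72 - 14Q + Q^2; minimized at Q = 7, giving min AVC = ¥23. That is the shutdown price.
ATC = 600/Q + 72 - 14Q + Q^2. Setting dATC/dQ = −600/Q^2 − 14 + 2Q = 0 gives Q = 10 (since 2·10^3 − 14·10^2 = 600).
min ATC = 600/10 + 72 − 14·10 + 10^2 = ¥92. That is the break-even price.
Between these two prices the firm operates at a loss; above ¥92 it earns a profit.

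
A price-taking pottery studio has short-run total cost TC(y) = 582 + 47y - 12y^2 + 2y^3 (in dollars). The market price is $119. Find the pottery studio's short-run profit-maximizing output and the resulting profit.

Profit = -$150 at y = 6

AVC = 47 - 12y + 2y^2; min AVC = $29 at y = 3. Since P = $119 ≥ min AVC, the firm produces.
MC = 47 - 24y + 6y^2. Setting P = MC and taking the root on the rising branch gives y* = 6.
TR = 119·6 = 714. TC = 582 + 282 = 864. Profit = 714 − 864 = -$150.
That loss of $150 beats the $582 the firm would lose by shutting down; producing recovers $432 of fixed cost.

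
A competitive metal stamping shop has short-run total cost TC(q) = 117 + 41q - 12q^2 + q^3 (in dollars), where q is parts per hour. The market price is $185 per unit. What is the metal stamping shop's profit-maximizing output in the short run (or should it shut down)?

From TC, MC = TC'(q) = 41 - 24q + 3q^2 and AVC = VC/q = 41 - 12q + q^2.
AVC is minimized where dAVC/dq = -12 + 2q = 0, at q = 6; min AVC = 41 - 12·6 + 6^2 = $5.
P = $185 exceeds min AVC = $5, so the firm stays open.
Set P = MC: 185 = 41 - 24q + 3q^2 → -144 - 24q + 3q^2 = 0. The roots are q = -4 and q = 12; the profit-maximizing output is on the rising part of MC, so q* = 12.
Check: AVC at q = 12 is $41 ≤ P, so revenue covers variable cost.
Profit = P·q − TC = 185·12 − 609 = $1611.

Produce at q = 12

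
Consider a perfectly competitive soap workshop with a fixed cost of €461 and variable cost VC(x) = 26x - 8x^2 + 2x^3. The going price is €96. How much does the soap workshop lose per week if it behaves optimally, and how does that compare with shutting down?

AVC = 26 - 8x + 2x^2 has its minimum €18 at x = 2; price €96 clears that bar, so the firm operates.
With MC = 26 - 16x + 6x^2, P = MC on the upward-sloping part at x* = 5.
TR = 96·5 = 480. TC = 461 + 180 = 641. Profit = 480 − 641 = -€161.
By producing, the firm covers all variable cost plus €300 of fixed cost; shutting down would lose the full €461.

Profit = -€161 at x = 5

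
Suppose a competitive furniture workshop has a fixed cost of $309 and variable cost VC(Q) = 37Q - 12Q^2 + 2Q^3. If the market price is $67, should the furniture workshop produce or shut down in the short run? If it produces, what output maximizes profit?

Strip out fixed cost: VC = 37Q - 12Q^2 + 2Q^3. Then AVC = 37 - 12Q + 2Q^2 and MC = 37 - 24Q + 6Q^2.
AVC hits its minimum where MC = AVC, at Q = 3, giving min AVC = 37 - 12·3 + 2·3^2 = $19.
P = $67 exceeds min AVC = $19, so the firm stays open.
Solving P = MC: -30 - 24Q + 6Q^2 = 0 ⇒ Q = -1 or 5. On the upward-sloping branch, Q* = 5.
Check: AVC at Q = 5 is $27 ≤ P, so revenue covers variable cost.
Profit = P·Q − TC = 67·5 − 444 = -$109, a loss, but smaller than the $309 fixed cost the firm would lose by shutting down.

Produce at Q = 5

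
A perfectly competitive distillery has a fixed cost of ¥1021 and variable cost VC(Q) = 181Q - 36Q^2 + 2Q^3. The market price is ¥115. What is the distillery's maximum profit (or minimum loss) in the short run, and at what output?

AVC = 181 - 36Q + 2Q^2 has its minimum ¥19 at Q = 9; price ¥115 clears that bar, so the firm operates.
MC = 181 - 72Q + 6Q^2. Setting P = MC and taking the root on the rising branch gives Q* = 11.
TR = 115·11 = 1265. TC = 1021 + 297 = 1318. Profit = 1265 − 1318 = -¥53.
That loss of ¥53 beats the ¥1021 the firm would lose by shutting down; producing recovers ¥968 of fixed cost.

Profit = -¥53 at Q = 11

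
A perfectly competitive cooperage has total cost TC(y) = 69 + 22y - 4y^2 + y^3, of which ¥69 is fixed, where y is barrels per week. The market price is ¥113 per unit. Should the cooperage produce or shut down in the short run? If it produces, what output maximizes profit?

Variable cost is VC = 22y - 4y^2 + y^3, so AVC = VC/y = 22 - 4y + y^2 and MC = dTC/dy = 22 - 8y + 3y^2.
AVC is minimized where dAVC/dy = -4 + 2y = 0, at y = 2; min AVC = 22 - 4·2 + 2^2 = ¥18.
P = ¥113 exceeds min AVC = ¥18, so the firm stays open.
Set P = MC: 113 = 22 - 8y + 3y^2 → -91 - 8y + 3y^2 = 0. The roots are y = -13/3 and y = 7; the profit-maximizing output is on the rising part of MC, so y* = 7.
Check: AVC at y = 7 is ¥43 ≤ P, so revenue covers variable cost.
Profit = P·y − TC = 113·7 − 370 = ¥421.

Produce at y = 7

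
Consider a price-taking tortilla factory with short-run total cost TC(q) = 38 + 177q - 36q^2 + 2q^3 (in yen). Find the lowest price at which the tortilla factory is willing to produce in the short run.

The firm shuts down when price falls below the minimum of average variable cost. AVC = VC/q = 177 - 36q + 2q^2.
dAVC/dq = -36 + 4q = 0 gives q = 9. min AVC = 177 - 36·9 + 2·9^2 = 15.
For P < ¥15 the firm produces nothing.

¥15 per unit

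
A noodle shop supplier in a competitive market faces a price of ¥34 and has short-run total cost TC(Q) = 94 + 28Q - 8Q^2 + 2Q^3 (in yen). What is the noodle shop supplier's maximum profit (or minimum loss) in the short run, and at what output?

Profit = -¥58 at Q = 3

AVC = 28 - 8Q + 2Q^2 has its minimum ¥20 at Q = 2; price ¥34 clears that bar, so the firm operates.
With MC = 28 - 16Q + 6Q^2, P = MC on the upward-sloping part at Q* = 3.
TR = 34·3 = 102. TC = 94 + 66 = 160. Profit = 102 − 160 = -¥58.
That loss of ¥58 beats the ¥94 the firm would lose by shutting down; producing recovers ¥36 of fixed cost.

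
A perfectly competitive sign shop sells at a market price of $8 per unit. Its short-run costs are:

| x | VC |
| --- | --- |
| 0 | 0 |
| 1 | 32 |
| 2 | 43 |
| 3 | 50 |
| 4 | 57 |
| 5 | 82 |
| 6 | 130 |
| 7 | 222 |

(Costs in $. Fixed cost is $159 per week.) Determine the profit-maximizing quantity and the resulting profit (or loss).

Compute π = P·x − TC at each output: x=0: -159; x=1: -183; x=2: -186; x=3: -185; x=4: -184; x=5: -201; x=6: -241; x=7: -325.
Profit is highest at x = 0. Equivalently, the lowest AVC in the table is 57/4 ≈ $14.25 at x = 4, and P = $8 falls below it — price never covers variable cost, so the firm shuts down and loses only its fixed cost.

x = 0 (shut down); profit = -$159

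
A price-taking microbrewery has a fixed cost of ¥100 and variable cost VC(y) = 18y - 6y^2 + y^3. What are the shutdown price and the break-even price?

Shutdown price = ¥9; break-even price = ¥33

Shutdown price = min AVC. AVC = 18 - 6y + y^2, with vertex at y = 3 and minimum ¥9.
ATC = 100/y + 18 - 6y + y^2. Setting dATC/dy = −100/y^2 − 6 + 2y = 0 gives y = 5 (since 2·5^3 − 6·5^2 = 100).
min ATC = 100/5 + 18 − 6·5 + 5^2 = ¥33. That is the break-even price.
For ¥9 ≤ P < ¥33 the firm produces at a loss; below ¥9 it shuts down.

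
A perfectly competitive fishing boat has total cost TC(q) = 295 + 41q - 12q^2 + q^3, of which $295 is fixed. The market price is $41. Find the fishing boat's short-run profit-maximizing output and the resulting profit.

Profit = -$39 at q = 8

AVC = 41 - 12q + q^2; min AVC = $5 at q = 6. Since P = $41 ≥ min AVC, the firm produces.
MC = 41 - 24q + 3q^2. Setting P = MC and taking the root on the rising branch gives q* = 8.
TR = 41·8 = 328. TC = 295 + 72 = 367. Profit = 328 − 367 = -$39.
That loss of $39 beats the $295 the firm would lose by shutting down; producing recovers $256 of fixed cost.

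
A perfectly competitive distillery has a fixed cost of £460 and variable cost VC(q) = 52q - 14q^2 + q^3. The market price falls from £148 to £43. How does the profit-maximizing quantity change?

Output falls from 12 to 9

AVC = 52 - 14q + q^2, minimized at q = 7 where min AVC = £3. MC = 52 - 28q + 3q^2.
With P = £148 above the shutdown price, P = MC gives q = 12.
At P = £43 ≥ min AVC, set P = MC: q = 9. The firm stays open but cuts output.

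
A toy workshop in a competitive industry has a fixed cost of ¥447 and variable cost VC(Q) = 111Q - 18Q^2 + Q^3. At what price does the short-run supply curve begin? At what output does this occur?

¥30 per unit, at Q = 9

The firm shuts down when price falls below the minimum of average variable cost. AVC = VC/Q = 111 - 18Q + Q^2.
dAVC/dQ = -18 + 2Q = 0 gives Q = 9. min AVC = 111 - 18·9 + 9^2 = 30.
For P < ¥30 the firm produces nothing.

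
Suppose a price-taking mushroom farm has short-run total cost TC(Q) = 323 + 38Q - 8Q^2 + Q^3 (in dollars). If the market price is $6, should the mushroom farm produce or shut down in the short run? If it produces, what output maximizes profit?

Shut down

From TC, MC = TC'(Q) = 38 - 16Q + 3Q^2 and AVC = VC/Q = 38 - 8Q + Q^2.
AVC hits its minimum where MC = AVC, at Q = 4, giving min AVC = 38 - 8·4 + 4^2 = $22.
With P < min AVC ($6 < $22), every unit sold adds to the loss.
Shutting down limits the loss to fixed cost, $323.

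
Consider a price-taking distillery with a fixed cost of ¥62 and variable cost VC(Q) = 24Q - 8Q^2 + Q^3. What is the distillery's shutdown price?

¥8 per unit

Short-run supply begins at min AVC. From VC = 24Q - 8Q^2 + Q^3, AVC = 24 - 8Q + Q^2.
At the minimum of AVC, MC = AVC. MC = 24 - 16Q + 3Q^2; setting MC = AVC gives 2Q^2 - 8Q = 0, so Q = 4. min AVC = 8.
So the shutdown price is ¥8.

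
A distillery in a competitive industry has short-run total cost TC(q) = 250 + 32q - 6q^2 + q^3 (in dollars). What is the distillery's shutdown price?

$23 per unit

Short-run supply begins at min AVC. From VC = 32q - 6q^2 + q^3, AVC = 32 - 6q + q^2.
dAVC/dq = -6 + 2q = 0 gives q = 3. min AVC = 32 - 6·3 + 3^2 = 23.
So the shutdown price is $23.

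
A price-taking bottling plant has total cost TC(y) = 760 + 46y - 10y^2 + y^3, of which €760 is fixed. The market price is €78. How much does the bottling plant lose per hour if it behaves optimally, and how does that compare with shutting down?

Profit = -€376 at y = 8

AVC = 46 - 10y + y^2 has its minimum €21 at y = 5; price €78 clears that bar, so the firm operates.
With MC = 46 - 20y + 3y^2, P = MC on the upward-sloping part at y* = 8.
TR = 78·8 = 624. TC = 760 + 240 = 1000. Profit = 624 − 1000 = -€376.
By producing, the firm covers all variable cost plus €384 of fixed cost; shutting down would lose the full €760.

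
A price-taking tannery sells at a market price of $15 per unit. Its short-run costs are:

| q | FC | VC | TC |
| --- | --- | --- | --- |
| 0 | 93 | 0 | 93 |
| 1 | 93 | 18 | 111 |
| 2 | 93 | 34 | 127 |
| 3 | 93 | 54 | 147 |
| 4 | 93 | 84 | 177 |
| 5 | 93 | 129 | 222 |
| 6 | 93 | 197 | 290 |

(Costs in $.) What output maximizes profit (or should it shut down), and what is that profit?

Profit at each row (π = 15q − TC): q=0: -93; q=1: -96; q=2: -97; q=3: -102; q=4: -117; q=5: -147; q=6: -200.
Profit is highest at q = 0. Equivalently, the lowest AVC in the table is 34/2 ≈ $17 at q = 2, and P = $15 falls below it — price never covers variable cost, so the firm shuts down and loses only its fixed cost.

q = 0 (shut down); profit = -$93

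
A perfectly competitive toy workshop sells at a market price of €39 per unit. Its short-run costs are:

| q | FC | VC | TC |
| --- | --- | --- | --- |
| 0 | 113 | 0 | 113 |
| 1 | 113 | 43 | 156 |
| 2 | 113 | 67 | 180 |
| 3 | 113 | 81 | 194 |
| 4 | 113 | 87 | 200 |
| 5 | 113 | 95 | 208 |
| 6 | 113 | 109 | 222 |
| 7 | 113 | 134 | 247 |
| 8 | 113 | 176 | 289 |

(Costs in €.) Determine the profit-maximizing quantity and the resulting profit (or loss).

q = 7; profit = €26

Profit at each row (π = 39q − TC): q=0: -113; q=1: -117; q=2: -102; q=3: -77; q=4: -44; q=5: -13; q=6: 12; q=7: 26; q=8: 23.
Profit is maximized at q = 7. AVC there is 134/7 = €19.14 ≤ P, so producing beats shutting down (which would give -€113).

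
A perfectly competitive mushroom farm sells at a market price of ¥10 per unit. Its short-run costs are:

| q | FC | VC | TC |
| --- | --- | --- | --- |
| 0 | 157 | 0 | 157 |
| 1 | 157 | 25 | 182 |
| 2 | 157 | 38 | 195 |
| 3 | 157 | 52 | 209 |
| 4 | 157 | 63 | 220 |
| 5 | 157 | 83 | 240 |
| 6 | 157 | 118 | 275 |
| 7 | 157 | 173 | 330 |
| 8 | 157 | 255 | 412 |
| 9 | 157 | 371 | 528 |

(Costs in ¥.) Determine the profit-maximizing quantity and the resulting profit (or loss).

q = 0 (shut down); profit = -¥157

Tabulate TR − TC: q=0: -157; q=1: -172; q=2: -175; q=3: -179; q=4: -180; q=5: -190; q=6: -215; q=7: -260; q=8: -332; q=9: -438.
Profit is highest at q = 0. Equivalently, the lowest AVC in the table is 63/4 ≈ ¥15.75 at q = 4, and P = ¥10 falls below it — price never covers variable cost, so the firm shuts down and loses only its fixed cost.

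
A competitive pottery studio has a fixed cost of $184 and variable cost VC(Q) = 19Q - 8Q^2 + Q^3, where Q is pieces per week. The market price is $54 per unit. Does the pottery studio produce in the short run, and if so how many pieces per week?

Strip out fixed cost: VC = 19Q - 8Q^2 + Q^3. Then AVC = 19 - 8Q + Q^2 and MC = 19 - 16Q + 3Q^2.
AVC hits its minimum where MC = AVC, at Q = 4, giving min AVC = 19 - 8·4 + 4^2 = $3.
Since P = $54 ≥ min AVC = $3, price covers variable cost and the firm should produce.
Solving P = MC: -35 - 16Q + 3Q^2 = 0 ⇒ Q = -5/3 or 7. On the upward-sloping branch, Q* = 7.
Check: AVC at Q = 7 is $12 ≤ P, so revenue covers variable cost.
Profit = P·Q − TC = 54·7 − 268 = $110.

Produce at Q = 7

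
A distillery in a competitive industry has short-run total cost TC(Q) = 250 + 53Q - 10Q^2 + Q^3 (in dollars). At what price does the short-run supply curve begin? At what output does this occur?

The firm shuts down when price falls below the minimum of average variable cost. AVC = VC/Q = 53 - 10Q + Q^2.
dAVC/dQ = -10 + 2Q = 0 gives Q = 5. min AVC = 53 - 10·5 + 5^2 = 28.
The firm shuts down for any P below $28.

$28 per unit, at Q = 5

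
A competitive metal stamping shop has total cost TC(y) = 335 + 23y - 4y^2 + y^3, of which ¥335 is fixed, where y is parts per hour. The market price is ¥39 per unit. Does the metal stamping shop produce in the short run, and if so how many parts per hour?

Produce at y = 4

From TC, MC = TC'(y) = 23 - 8y + 3y^2 and AVC = VC/y = 23 - 4y + y^2.
AVC is minimized where dAVC/dy = -4 + 2y = 0, at y = 2; min AVC = 23 - 4·2 + 2^2 = ¥19.
Since P = ¥39 ≥ min AVC = ¥19, price covers variable cost and the firm should produce.
Solving P = MC: -16 - 8y + 3y^2 = 0 ⇒ y = -4/3 or 4. On the upward-sloping branch, y* = 4.
Check: AVC at y = 4 is ¥23 ≤ P, so revenue covers variable cost.
Profit = P·y − TC = 39·4 − 427 = -¥271, a loss, but smaller than the ¥335 fixed cost the firm would lose by shutting down.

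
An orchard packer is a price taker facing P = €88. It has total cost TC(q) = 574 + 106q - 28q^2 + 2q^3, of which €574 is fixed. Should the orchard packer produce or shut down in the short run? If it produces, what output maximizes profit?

Variable cost is VC = 106q - 28q^2 + 2q^3, so AVC = VC/q = 106 - 28q + 2q^2 and MC = dTC/dq = 106 - 56q + 6q^2.
The AVC parabola has its vertex at q = 28/4 = 7, where AVC = 106 - 28·7 + 2·7^2 = €8.
Since P = €88 ≥ min AVC = €8, price covers variable cost and the firm should produce.
Solving P = MC: 18 - 56q + 6q^2 = 0 ⇒ q = 1/3 or 9. On the upward-sloping branch, q* = 9.
Check: AVC at q = 9 is €16 ≤ P, so revenue covers variable cost.
Profit = P·q − TC = 88·9 − 718 = €74.

Produce at q = 9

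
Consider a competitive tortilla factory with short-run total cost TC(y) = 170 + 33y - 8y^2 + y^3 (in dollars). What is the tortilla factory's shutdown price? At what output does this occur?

Short-run supply begins at min AVC. From VC = 33y - 8y^2 + y^3, AVC = 33 - 8y + y^2.
At the minimum of AVC, MC = AVC. MC = 33 - 16y + 3y^2; setting MC = AVC gives 2y^2 - 8y = 0, so y = 4. min AVC = 17.
So the shutdown price is $17.

$17 per unit, at y = 4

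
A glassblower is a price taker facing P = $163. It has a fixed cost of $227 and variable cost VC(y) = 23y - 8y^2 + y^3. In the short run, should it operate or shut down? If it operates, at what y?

Strip out fixed cost: VC = 23y - 8y^2 + y^3. Then AVC = 23 - 8y + y^2 and MC = 23 - 16y + 3y^2.
The AVC parabola has its vertex at y = 8/2 = 4, where AVC = 23 - 8·4 + 4^2 = $7.
Since P = $163 ≥ min AVC = $7, price covers variable cost and the firm should produce.
Solving P = MC: -140 - 16y + 3y^2 = 0 ⇒ y = -14/3 or 10. On the upward-sloping branch, y* = 10.
Check: AVC at y = 10 is $43 ≤ P, so revenue covers variable cost.
Profit = P·y − TC = 163·10 − 657 = $973.

Produce at y = 10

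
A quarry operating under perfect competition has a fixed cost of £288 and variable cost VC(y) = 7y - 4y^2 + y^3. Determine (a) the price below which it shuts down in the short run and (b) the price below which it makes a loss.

Shutdown price = £3; break-even price = £67

AVC = 7 - 4y + y^2; minimized at y = 2, giving min AVC = £3. That is the shutdown price.
ATC = 288/y + 7 - 4y + y^2. Setting dATC/dy = −288/y^2 − 4 + 2y = 0 gives y = 6 (since 2·6^3 − 4·6^2 = 288).
min ATC = 288/6 + 7 − 4·6 + 6^2 = £67. That is the break-even price.
Between these two prices the firm operates at a loss; above £67 it earns a profit.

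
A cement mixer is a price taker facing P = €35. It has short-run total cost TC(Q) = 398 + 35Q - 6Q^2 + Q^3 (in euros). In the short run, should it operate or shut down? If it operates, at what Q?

Produce at Q = 4

Strip out fixed cost: VC = 35Q - 6Q^2 + Q^3. Then AVC = 35 - 6Q + Q^2 and MC = 35 - 12Q + 3Q^2.
The AVC parabola has its vertex at Q = 6/2 = 3, where AVC = 35 - 6·3 + 3^2 = €26.
Since P = €35 ≥ min AVC = €26, price covers variable cost and the firm should produce.
P = MC gives -12Q + 3Q^2 = 0, with roots 0 and 4. Take the larger (rising MC): Q* = 4.
Check: AVC at Q = 4 is €27 ≤ P, so revenue covers variable cost.
Profit = P·Q − TC = 35·4 − 506 = -€366, a loss, but smaller than the €398 fixed cost the firm would lose by shutting down.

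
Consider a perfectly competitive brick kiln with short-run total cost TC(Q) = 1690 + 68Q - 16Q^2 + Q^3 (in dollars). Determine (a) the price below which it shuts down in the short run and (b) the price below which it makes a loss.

Shutdown price = $4; break-even price = $159

AVC = 68 - 16Q + Q^2; minimized at Q = 8, giving min AVC = $4. That is the shutdown price.
ATC = 1690/Q + 68 - 16Q + Q^2. Setting dATC/dQ = −1690/Q^2 − 16 + 2Q = 0 gives Q = 13 (since 2·13^3 − 16·13^2 = 1690).
min ATC = 1690/13 + 68 − 16·13 + 13^2 = $159. That is the break-even price.
For $4 ≤ P < $159 the firm produces at a loss; below $4 it shuts down.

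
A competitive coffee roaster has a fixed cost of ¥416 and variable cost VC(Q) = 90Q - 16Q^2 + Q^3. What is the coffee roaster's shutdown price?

The firm shuts down when price falls below the minimum of average variable cost. AVC = VC/Q = 90 - 16Q + Q^2.
dAVC/dQ = -16 + 2Q = 0 gives Q = 8. min AVC = 90 - 16·8 + 8^2 = 26.
So the shutdown price is ¥26.

¥26 per unit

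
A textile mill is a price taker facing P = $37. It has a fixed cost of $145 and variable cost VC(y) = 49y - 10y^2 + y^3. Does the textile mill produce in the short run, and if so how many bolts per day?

Strip out fixed cost: VC = 49y - 10y^2 + y^3. Then AVC = 49 - 10y + y^2 and MC = 49 - 20y + 3y^2.
The AVC parabola has its vertex at y = 10/2 = 5, where AVC = 49 - 10·5 + 5^2 = $24.
Because $37 ≥ $24, revenue can cover variable cost; the firm operates.
Solving P = MC: 12 - 20y + 3y^2 = 0 ⇒ y = 2/3 or 6. On the upward-sloping branch, y* = 6.
Check: AVC at y = 6 is $25 ≤ P, so revenue covers variable cost.
Profit = P·y − TC = 37·6 − 295 = -$73, a loss, but smaller than the $145 fixed cost the firm would lose by shutting down.

Produce at y = 6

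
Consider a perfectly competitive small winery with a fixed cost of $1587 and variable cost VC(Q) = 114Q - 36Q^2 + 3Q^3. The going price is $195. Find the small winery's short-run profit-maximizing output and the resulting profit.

Profit = -$129 at Q = 9

AVC = 114 - 36Q + 3Q^2 has its minimum $6 at Q = 6; price $195 clears that bar, so the firm operates.
With MC = 114 - 72Q + 9Q^2, P = MC on the upward-sloping part at Q* = 9.
TR = 195·9 = 1755. TC = 1587 + 297 = 1884. Profit = 1755 − 1884 = -$129.
Shutting down would mean losing the fixed cost of $1587, so operating at a loss of $129 is better by $1458.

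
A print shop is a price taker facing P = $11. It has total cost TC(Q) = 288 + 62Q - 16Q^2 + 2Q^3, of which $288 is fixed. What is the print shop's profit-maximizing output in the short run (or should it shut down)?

Shut down

Variable cost is VC = 62Q - 16Q^2 + 2Q^3, so AVC = VC/Q = 62 - 16Q + 2Q^2 and MC = dTC/dQ = 62 - 32Q + 6Q^2.
AVC is minimized where dAVC/dQ = -16 + 4Q = 0, at Q = 4; min AVC = 62 - 16·4 + 2·4^2 = $30.
P = $11 lies below min AVC = $30; no output level covers variable cost.
Shutting down limits the loss to fixed cost, $288.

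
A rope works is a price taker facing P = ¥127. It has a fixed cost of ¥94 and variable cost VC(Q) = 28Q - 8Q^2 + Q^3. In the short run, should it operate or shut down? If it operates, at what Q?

Produce at Q = 9

From TC, MC = TC'(Q) = 28 - 16Q + 3Q^2 and AVC = VC/Q = 28 - 8Q + Q^2.
The AVC parabola has its vertex at Q = 8/2 = 4, where AVC = 28 - 8·4 + 4^2 = ¥12.
P = ¥127 exceeds min AVC = ¥12, so the firm stays open.
Solving P = MC: -99 - 16Q + 3Q^2 = 0 ⇒ Q = -11/3 or 9. On the upward-sloping branch, Q* = 9.
Check: AVC at Q = 9 is ¥37 ≤ P, so revenue covers variable cost.
Profit = P·Q − TC = 127·9 − 427 = ¥716.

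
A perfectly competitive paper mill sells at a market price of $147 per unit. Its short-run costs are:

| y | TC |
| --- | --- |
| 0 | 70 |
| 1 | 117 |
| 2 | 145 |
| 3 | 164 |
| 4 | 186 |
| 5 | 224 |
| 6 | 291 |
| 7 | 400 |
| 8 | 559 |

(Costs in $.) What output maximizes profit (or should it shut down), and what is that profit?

Tabulate TR − TC: y=0: -70; y=1: 30; y=2: 149; y=3: 277; y=4: 402; y=5: 511; y=6: 591; y=7: 629; y=8: 617.
Profit is maximized at y = 7. AVC there is 330/7 = $47.14 ≤ P, so producing beats shutting down (which would give -$70).

y = 7; profit = $629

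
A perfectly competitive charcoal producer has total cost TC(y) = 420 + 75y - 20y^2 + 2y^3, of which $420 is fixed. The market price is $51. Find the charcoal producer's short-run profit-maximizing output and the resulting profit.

AVC = 75 - 20y + 2y^2 has its minimum $25 at y = 5; price $51 clears that bar, so the firm operates.
With MC = 75 - 40y + 6y^2, P = MC on the upward-sloping part at y* = 6.
TR = 51·6 = 306. TC = 420 + 162 = 582. Profit = 306 − 582 = -$276.
Shutting down would mean losing the fixed cost of $420, so operating at a loss of $276 is better by $144.

Profit = -$276 at y = 6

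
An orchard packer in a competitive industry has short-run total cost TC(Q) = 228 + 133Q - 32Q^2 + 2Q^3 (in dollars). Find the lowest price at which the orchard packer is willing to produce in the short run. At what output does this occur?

$5 per unit, at Q = 8

Short-run supply begins at min AVC. From VC = 133Q - 32Q^2 + 2Q^3, AVC = 133 - 32Q + 2Q^2.
dAVC/dQ = -32 + 4Q = 0 gives Q = 8. min AVC = 133 - 32·8 + 2·8^2 = 5.
The firm shuts down for any P below $5.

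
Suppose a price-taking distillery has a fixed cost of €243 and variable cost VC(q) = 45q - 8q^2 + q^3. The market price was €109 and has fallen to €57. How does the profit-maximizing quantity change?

Output falls from 8 to 6

MC = 45 - 16q + 3q^2; the shutdown threshold is min AVC = €29 (at q = 4).
With P = €109 above the shutdown price, P = MC gives q = 8.
At P = €57 ≥ min AVC, set P = MC: q = 6. The firm stays open but cuts output.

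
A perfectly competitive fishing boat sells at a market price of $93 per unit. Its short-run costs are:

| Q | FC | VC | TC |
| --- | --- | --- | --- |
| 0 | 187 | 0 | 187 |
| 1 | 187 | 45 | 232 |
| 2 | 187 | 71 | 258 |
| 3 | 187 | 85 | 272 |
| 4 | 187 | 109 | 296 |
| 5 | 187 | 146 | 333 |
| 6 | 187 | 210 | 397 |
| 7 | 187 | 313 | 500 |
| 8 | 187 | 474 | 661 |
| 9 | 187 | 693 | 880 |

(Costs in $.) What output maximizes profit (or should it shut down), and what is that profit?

Tabulate TR − TC: Q=0: -187; Q=1: -139; Q=2: -72; Q=3: 7; Q=4: 76; Q=5: 132; Q=6: 161; Q=7: 151; Q=8: 83; Q=9: -43.
Profit is maximized at Q = 6. AVC there is 210/6 = $35 ≤ P, so producing beats shutting down (which would give -$187).

Q = 6; profit = $161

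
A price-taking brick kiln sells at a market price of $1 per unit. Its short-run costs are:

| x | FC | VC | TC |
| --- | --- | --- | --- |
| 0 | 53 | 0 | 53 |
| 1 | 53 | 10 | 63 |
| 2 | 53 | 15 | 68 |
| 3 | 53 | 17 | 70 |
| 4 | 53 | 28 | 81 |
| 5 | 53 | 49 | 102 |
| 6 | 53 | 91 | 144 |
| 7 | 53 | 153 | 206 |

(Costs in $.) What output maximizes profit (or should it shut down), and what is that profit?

x = 0 (shut down); profit = -$53

Profit at each row (π = 1x − TC): x=0: -53; x=1: -62; x=2: -66; x=3: -67; x=4: -77; x=5: -97; x=6: -138; x=7: -199.
Profit is highest at x = 0. Equivalently, the lowest AVC in the table is 17/3 ≈ $5.67 at x = 3, and P = $1 falls below it — price never covers variable cost, so the firm shuts down and loses only its fixed cost.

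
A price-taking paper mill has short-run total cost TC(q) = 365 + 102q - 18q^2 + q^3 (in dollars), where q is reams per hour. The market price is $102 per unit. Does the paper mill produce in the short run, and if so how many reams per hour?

Variable cost is VC = 102q - 18q^2 + q^3, so AVC = VC/q = 102 - 18q + q^2 and MC = dTC/dq = 102 - 36q + 3q^2.
AVC is minimized where dAVC/dq = -18 + 2q = 0, at q = 9; min AVC = 102 - 18·9 + 9^2 = $21.
Because $102 ≥ $21, revenue can cover variable cost; the firm operates.
Set P = MC: 102 = 102 - 36q + 3q^2 → -36q + 3q^2 = 0. The roots are q = 0 and q = 12; the profit-maximizing output is on the rising part of MC, so q* = 12.
Check: AVC at q = 12 is $30 ≤ P, so revenue covers variable cost.
Profit = P·q − TC = 102·12 − 725 = $499.

Produce at q = 12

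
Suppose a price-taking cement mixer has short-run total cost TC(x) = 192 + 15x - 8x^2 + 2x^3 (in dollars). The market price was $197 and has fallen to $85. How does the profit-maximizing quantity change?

MC = 15 - 16x + 6x^2; the shutdown threshold is min AVC = $7 (at x = 2).
At P = $197 ≥ min AVC, set P = MC on the rising branch: x = 7.
At P = $85 ≥ min AVC, set P = MC: x = 5. The firm stays open but cuts output.

Output falls from 7 to 5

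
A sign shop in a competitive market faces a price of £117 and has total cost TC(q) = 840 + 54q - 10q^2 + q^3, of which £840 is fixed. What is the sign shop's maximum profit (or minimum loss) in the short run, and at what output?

AVC = 54 - 10q + q^2; min AVC = £29 at q = 5. Since P = £117 ≥ min AVC, the firm produces.
MC = 54 - 20q + 3q^2. Setting P = MC and taking the root on the rising branch gives q* = 9.
TR = 117·9 = 1053. TC = 840 + 405 = 1245. Profit = 1053 − 1245 = -£192.
That loss of £192 beats the £840 the firm would lose by shutting down; producing recovers £648 of fixed cost.

Profit = -£192 at q = 9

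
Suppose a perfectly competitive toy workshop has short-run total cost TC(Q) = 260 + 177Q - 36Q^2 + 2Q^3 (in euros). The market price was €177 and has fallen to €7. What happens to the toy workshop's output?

Output falls from 12 to 0 (the firm shuts down)

MC = 177 - 72Q + 6Q^2; the shutdown threshold is min AVC = €15 (at Q = 9).
With P = €177 above the shutdown price, P = MC gives Q = 12.
At P = €7 < min AVC = €15, price no longer covers variable cost at any output, so the firm shuts down: Q = 0.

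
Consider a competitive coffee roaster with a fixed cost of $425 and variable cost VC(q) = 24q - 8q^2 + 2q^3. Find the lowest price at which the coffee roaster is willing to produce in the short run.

$16 per unit

Short-run supply begins at min AVC. From VC = 24q - 8q^2 + 2q^3, AVC = 24 - 8q + 2q^2.
At the minimum of AVC, MC = AVC. MC = 24 - 16q + 6q^2; setting MC = AVC gives 4q^2 - 8q = 0, so q = 2. min AVC = 16.
So the shutdown price is $16.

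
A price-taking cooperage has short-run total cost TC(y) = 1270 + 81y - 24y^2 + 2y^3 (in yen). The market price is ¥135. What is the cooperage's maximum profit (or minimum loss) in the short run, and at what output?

AVC = 81 - 24y + 2y^2; min AVC = ¥9 at y = 6. Since P = ¥135 ≥ min AVC, the firm produces.
With MC = 81 - 48y + 6y^2, P = MC on the upward-sloping part at y* = 9.
TR = 135·9 = 1215. TC = 1270 + 243 = 1513. Profit = 1215 − 1513 = -¥298.
By producing, the firm covers all variable cost plus ¥972 of fixed cost; shutting down would lose the full ¥1270.

Profit = -¥298 at y = 9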